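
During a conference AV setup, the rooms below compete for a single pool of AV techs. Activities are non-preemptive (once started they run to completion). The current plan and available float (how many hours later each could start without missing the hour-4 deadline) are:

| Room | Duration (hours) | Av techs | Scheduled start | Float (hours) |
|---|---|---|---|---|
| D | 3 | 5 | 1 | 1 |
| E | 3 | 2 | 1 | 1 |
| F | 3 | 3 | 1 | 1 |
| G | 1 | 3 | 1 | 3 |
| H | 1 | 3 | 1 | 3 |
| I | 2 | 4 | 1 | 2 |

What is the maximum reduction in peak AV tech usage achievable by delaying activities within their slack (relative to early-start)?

6

Early-start peak: h1:20  h2:14  h3:10  h4:0 ⇒ 20.
Leveled (D@1, E@1, F@1, G@1, H@2, I@3): h1:13  h2:13  h3:14  h4:4 ⇒ 14.
Reduction 20 − 14 = 6.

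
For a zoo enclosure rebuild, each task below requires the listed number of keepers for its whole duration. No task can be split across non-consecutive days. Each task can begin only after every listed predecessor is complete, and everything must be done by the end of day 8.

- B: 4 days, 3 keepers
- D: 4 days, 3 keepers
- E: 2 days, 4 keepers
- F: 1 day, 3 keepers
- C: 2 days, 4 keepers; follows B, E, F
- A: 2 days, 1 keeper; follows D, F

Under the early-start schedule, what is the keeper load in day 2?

10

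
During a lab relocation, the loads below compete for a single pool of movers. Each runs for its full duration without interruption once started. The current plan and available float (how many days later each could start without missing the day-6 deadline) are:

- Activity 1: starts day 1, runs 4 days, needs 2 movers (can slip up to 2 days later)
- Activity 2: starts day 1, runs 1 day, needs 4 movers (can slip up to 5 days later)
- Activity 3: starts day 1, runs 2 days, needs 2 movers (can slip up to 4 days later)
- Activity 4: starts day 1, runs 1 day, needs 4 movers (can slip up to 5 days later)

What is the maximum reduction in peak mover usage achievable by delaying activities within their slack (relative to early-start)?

Early-start peak: d1:12  d2:4  d3:2  d4:2  d5:0  d6:0 ⇒ 12.
Leveled (Activity 1@1, Activity 2@5, Activity 3@1, Activity 4@6): d1:4  d2:4  d3:2  d4:2  d5:4  d6:4 ⇒ 4.
Reduction 12 − 4 = 8.

8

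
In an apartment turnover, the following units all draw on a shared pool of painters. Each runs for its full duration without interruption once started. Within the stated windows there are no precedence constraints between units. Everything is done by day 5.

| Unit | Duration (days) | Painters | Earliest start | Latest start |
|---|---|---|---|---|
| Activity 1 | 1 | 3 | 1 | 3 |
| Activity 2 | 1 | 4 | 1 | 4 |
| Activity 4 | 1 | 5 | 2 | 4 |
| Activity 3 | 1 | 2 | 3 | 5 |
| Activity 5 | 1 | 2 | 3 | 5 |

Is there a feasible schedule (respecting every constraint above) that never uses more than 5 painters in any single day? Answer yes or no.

Schedule Activity 1@1, Activity 2@2, Activity 4@3, Activity 3@4, Activity 5@4: d1:3  d2:4  d3:5  d4:4  d5:0 — peak 5 ≤ 5.

yes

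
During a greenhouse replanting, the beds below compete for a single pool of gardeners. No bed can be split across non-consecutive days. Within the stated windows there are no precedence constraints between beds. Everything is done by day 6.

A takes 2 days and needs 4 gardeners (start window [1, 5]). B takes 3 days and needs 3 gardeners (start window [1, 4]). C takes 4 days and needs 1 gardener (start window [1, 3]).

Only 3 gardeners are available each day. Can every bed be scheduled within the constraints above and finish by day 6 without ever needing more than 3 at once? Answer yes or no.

no

Total gardener-days = 21; over 6 days the average is 21/6 > 3, so some day must exceed 3.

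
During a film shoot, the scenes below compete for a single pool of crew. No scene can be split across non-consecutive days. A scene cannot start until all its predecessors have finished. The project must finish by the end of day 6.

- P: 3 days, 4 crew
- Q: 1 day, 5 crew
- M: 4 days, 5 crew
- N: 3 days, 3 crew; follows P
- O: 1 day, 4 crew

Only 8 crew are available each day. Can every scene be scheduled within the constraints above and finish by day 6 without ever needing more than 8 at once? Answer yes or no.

Total crew member-days = 50; over 6 days the average is 50/6 > 8, so some day must exceed 8.

no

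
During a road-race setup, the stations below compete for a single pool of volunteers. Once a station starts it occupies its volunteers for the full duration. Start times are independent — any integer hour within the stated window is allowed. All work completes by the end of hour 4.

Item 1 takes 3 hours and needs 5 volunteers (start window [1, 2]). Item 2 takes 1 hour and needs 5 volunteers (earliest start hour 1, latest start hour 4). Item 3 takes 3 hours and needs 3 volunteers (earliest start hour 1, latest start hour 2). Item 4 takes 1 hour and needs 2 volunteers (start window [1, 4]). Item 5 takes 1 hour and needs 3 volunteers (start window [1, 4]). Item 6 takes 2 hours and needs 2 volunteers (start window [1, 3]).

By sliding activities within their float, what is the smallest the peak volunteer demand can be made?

10

Early-start (Item 1@1, Item 2@1, Item 3@1, Item 4@1, Item 5@1, Item 6@1) gives peak 20: h1:20  h2:10  h3:8  h4:0.
Shift Item 3→2, Item 4→2, Item 5→4, Item 6→3.
Schedule Item 1@1, Item 2@1, Item 3@2, Item 4@2, Item 5@4, Item 6@3: h1:10  h2:10  h3:10  h4:8 — peak 10.
Total volunteer-hours = 38 over 4 hours ⇒ peak ≥ ⌈38/4⌉ = 10, so 10 is optimal.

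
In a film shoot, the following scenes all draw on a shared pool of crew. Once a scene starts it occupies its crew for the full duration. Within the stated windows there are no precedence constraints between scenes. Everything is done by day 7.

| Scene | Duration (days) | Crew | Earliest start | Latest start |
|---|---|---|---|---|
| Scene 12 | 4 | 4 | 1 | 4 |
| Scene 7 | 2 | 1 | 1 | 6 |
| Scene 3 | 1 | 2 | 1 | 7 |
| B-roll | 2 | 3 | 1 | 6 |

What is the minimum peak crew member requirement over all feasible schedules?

4

Early-start (Scene 12@1, Scene 7@1, Scene 3@1, B-roll@1) gives peak 10: d1:10  d2:8  d3:4  d4:4  d5:0  d6:0  d7:0.
Shift Scene 7→5, Scene 3→5, B-roll→6.
Schedule Scene 12@1, Scene 7@5, Scene 3@5, B-roll@6: d1:4  d2:4  d3:4  d4:4  d5:3  d6:4  d7:3 — peak 4.
Total crew member-days = 26 over 7 days ⇒ peak ≥ ⌈26/7⌉ = 4, so 4 is optimal.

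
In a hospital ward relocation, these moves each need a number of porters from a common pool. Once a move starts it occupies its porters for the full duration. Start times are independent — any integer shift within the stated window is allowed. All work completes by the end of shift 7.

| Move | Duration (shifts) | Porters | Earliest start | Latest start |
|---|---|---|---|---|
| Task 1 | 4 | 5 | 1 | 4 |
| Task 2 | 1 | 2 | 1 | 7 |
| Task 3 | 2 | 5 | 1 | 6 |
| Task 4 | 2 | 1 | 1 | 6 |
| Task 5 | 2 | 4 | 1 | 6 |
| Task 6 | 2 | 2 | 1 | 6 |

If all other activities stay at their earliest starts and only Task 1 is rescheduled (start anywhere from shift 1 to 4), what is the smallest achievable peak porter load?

14

Task 1@1: s1:19  s2:17  s3:5  s4:5  s5:0  s6:0  s7:0 → peak 19
Task 1@2: s1:14  s2:17  s3:5  s4:5  s5:5  s6:0  s7:0 → peak 17
Task 1@3: s1:14  s2:12  s3:5  s4:5  s5:5  s6:5  s7:0 → peak 14
Task 1@4: s1:14  s2:12  s3:0  s4:5  s5:5  s6:5  s7:5 → peak 14
Best is Task 1@3, peak 14.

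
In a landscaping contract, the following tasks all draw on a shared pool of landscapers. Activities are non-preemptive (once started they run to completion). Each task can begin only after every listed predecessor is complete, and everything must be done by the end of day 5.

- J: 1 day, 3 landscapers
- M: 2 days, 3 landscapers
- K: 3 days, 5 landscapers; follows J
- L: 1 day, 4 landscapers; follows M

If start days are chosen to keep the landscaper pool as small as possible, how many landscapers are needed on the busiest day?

Early-start (J@1, M@1, K@2, L@3) gives peak 9: d1:6  d2:8  d3:9  d4:5  d5:0.
Shift L→5.
Schedule J@1, M@1, K@2, L@5: d1:6  d2:8  d3:5  d4:5  d5:4 — peak 8.
No arrangement of the 18 feasible schedules does better.

8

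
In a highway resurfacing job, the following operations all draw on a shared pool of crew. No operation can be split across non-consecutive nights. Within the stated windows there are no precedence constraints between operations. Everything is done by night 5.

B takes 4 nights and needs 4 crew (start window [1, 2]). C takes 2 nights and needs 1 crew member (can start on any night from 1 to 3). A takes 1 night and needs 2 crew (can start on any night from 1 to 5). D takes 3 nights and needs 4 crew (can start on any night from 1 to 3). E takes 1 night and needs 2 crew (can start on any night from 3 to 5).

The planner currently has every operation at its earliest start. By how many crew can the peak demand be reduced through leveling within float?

3

Early-start peak: n1:11  n2:9  n3:10  n4:4  n5:0 ⇒ 11.
Leveled (B@1, C@1, A@1, D@3, E@5): n1:7  n2:5  n3:8  n4:8  n5:6 ⇒ 8.
Reduction 11 − 8 = 3.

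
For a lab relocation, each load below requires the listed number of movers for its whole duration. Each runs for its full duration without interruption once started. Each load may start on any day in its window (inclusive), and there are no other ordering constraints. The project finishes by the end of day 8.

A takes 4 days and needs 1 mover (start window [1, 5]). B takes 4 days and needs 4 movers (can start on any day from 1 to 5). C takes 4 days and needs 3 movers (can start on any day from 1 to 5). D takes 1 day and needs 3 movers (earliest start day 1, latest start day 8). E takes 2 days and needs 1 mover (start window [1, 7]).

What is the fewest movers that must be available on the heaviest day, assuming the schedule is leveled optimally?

Early-start (A@1, B@1, C@1, D@1, E@1) gives peak 12: d1:12  d2:9  d3:8  d4:8  d5:0  d6:0  d7:0  d8:0.
Shift C→5, D→5.
Schedule A@1, B@1, C@5, D@5, E@1: d1:6  d2:6  d3:5  d4:5  d5:6  d6:3  d7:3  d8:3 — peak 6.

6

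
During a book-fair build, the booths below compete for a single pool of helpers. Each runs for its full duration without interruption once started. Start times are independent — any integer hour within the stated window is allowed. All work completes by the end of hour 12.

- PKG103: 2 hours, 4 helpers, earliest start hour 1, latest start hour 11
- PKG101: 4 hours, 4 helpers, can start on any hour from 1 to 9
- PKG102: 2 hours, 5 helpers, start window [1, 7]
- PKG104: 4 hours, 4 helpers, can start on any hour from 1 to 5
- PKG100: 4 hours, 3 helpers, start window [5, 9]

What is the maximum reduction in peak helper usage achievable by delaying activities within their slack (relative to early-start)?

Early-start peak: h1:17  h2:17  h3:8  h4:8  h5:3  h6:3  h7:3  h8:3  h9:0  h10:0  h11:0  h12:0 ⇒ 17.
Leveled (PKG103@1, PKG101@9, PKG102@3, PKG104@5, PKG100@5): h1:4  h2:4  h3:5  h4:5  h5:7  h6:7  h7:7  h8:7  h9:4  h10:4  h11:4  h12:4 ⇒ 7.
Reduction 17 − 7 = 10.

10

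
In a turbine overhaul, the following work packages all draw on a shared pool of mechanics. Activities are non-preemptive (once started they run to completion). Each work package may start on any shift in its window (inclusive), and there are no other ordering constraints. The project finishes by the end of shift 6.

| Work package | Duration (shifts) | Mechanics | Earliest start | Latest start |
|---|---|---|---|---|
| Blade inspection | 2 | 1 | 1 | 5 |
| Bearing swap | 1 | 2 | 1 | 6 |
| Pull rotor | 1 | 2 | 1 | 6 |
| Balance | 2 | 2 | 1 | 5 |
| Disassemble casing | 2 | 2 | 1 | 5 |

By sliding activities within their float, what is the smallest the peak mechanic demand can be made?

Early-start (Blade inspection@1, Bearing swap@1, Pull rotor@1, Balance@1, Disassemble casing@1) gives peak 9: s1:9  s2:5  s3:0  s4:0  s5:0  s6:0.
Shift Pull rotor→2, Balance→3, Disassemble casing→5.
Schedule Blade inspection@1, Bearing swap@1, Pull rotor@2, Balance@3, Disassemble casing@5: s1:3  s2:3  s3:2  s4:2  s5:2  s6:2 — peak 3.
Total mechanic-shifts = 14 over 6 shifts ⇒ peak ≥ ⌈14/6⌉ = 3, so 3 is optimal.

3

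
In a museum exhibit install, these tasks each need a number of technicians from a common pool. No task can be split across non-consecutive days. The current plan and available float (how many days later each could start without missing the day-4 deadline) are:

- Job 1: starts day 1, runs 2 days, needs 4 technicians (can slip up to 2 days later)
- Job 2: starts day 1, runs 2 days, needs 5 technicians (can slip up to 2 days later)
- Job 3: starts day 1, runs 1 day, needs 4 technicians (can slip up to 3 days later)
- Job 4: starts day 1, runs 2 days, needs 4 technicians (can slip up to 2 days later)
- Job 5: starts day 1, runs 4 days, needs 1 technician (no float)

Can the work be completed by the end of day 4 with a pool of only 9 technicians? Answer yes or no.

no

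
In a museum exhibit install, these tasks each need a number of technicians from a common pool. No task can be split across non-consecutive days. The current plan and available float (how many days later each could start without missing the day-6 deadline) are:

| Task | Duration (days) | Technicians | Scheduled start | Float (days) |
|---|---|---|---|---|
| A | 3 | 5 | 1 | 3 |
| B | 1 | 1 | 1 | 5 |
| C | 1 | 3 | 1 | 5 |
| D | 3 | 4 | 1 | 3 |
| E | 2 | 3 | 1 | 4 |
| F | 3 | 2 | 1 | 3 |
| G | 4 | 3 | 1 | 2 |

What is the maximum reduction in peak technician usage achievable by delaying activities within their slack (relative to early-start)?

Early-start peak: d1:21  d2:17  d3:14  d4:3  d5:0  d6:0 ⇒ 21.
Leveled (A@1, B@1, C@1, D@4, E@5, F@2, G@2): d1:9  d2:10  d3:10  d4:9  d5:10  d6:7 ⇒ 10.
Reduction 21 − 10 = 11.

11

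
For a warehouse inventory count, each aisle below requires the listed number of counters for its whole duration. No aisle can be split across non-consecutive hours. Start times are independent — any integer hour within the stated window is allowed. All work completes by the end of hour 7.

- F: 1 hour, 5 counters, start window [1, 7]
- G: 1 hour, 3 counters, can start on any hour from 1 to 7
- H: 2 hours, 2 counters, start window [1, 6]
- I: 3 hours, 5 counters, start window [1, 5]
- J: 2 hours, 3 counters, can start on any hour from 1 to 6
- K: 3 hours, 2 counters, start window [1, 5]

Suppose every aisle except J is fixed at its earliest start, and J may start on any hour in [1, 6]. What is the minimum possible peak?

J@1: h1:20  h2:12  h3:7  h4:0  h5:0  h6:0  h7:0 → peak 20
J@2: h1:17  h2:12  h3:10  h4:0  h5:0  h6:0  h7:0 → peak 17
J@3: h1:17  h2:9  h3:10  h4:3  h5:0  h6:0  h7:0 → peak 17
J@4: h1:17  h2:9  h3:7  h4:3  h5:3  h6:0  h7:0 → peak 17
J@5: h1:17  h2:9  h3:7  h4:0  h5:3  h6:3  h7:0 → peak 17
J@6: h1:17  h2:9  h3:7  h4:0  h5:0  h6:3  h7:3 → peak 17
Best is J@2, peak 17.

17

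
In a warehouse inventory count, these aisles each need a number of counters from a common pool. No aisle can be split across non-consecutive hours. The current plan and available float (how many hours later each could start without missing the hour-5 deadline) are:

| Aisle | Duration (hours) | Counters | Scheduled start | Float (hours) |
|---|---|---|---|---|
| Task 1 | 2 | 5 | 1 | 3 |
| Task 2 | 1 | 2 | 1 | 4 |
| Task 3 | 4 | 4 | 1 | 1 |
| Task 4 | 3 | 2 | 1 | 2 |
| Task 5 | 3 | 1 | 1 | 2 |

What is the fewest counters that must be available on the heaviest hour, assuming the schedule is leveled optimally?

9

Early-start (Task 1@1, Task 2@1, Task 3@1, Task 4@1, Task 5@1) gives peak 14: h1:14  h2:12  h3:7  h4:4  h5:0.
Shift Task 3→2, Task 4→3, Task 5→3.
Schedule Task 1@1, Task 2@1, Task 3@2, Task 4@3, Task 5@3: h1:7  h2:9  h3:7  h4:7  h5:7 — peak 9.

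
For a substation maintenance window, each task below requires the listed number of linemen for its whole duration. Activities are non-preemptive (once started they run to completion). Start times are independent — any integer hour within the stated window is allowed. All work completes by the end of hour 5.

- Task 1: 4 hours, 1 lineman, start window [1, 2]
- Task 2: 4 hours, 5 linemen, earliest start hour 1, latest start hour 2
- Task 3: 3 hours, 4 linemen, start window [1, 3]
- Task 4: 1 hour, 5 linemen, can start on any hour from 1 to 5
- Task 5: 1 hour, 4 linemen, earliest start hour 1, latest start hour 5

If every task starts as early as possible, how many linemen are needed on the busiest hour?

19

Early-start schedule: Task 1@1, Task 2@1, Task 3@1, Task 4@1, Task 5@1.
Load per hour: hour 1: 19, hour 2: 10, hour 3: 10, hour 4: 6, hour 5: 0.
Peak is 19.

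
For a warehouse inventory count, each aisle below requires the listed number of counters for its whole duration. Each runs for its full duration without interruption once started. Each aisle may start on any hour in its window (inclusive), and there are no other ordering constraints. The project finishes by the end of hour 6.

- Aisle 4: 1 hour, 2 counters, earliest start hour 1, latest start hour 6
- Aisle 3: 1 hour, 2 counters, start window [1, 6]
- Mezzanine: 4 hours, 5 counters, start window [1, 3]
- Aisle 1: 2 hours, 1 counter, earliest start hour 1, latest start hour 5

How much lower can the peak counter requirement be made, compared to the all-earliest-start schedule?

Early-start peak: h1:10  h2:6  h3:5  h4:5  h5:0  h6:0 ⇒ 10.
Leveled (Aisle 4@1, Aisle 3@1, Mezzanine@3, Aisle 1@1): h1:5  h2:1  h3:5  h4:5  h5:5  h6:5 ⇒ 5.
Reduction 10 − 5 = 5.

5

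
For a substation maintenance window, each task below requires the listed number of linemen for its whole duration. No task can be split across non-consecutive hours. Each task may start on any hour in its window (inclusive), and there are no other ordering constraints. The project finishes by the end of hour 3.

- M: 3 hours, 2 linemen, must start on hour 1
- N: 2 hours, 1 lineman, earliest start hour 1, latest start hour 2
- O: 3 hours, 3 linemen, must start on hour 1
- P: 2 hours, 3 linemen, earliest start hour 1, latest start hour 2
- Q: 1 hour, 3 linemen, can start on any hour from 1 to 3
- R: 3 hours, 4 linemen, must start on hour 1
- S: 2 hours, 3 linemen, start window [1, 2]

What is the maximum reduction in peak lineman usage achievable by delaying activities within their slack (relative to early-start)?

Early-start peak: h1:19  h2:16  h3:9 ⇒ 19.
Leveled (M@1, N@1, O@1, P@1, Q@1, R@1, S@2): h1:16  h2:16  h3:12 ⇒ 16.
Reduction 19 − 16 = 3.

3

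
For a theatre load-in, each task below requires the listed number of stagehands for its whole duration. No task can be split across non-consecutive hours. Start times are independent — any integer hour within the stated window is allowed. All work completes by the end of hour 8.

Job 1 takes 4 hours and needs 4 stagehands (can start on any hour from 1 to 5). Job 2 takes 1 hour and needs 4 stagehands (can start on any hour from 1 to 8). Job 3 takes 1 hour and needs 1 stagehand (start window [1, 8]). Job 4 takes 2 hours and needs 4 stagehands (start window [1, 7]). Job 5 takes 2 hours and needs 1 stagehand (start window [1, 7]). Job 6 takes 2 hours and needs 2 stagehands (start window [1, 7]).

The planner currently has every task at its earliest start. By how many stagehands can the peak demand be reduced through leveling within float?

Early-start peak: h1:16  h2:11  h3:4  h4:4  h5:0  h6:0  h7:0  h8:0 ⇒ 16.
Leveled (Job 1@1, Job 2@5, Job 3@1, Job 4@6, Job 5@1, Job 6@3): h1:6  h2:5  h3:6  h4:6  h5:4  h6:4  h7:4  h8:0 ⇒ 6.
Reduction 16 − 6 = 10.

10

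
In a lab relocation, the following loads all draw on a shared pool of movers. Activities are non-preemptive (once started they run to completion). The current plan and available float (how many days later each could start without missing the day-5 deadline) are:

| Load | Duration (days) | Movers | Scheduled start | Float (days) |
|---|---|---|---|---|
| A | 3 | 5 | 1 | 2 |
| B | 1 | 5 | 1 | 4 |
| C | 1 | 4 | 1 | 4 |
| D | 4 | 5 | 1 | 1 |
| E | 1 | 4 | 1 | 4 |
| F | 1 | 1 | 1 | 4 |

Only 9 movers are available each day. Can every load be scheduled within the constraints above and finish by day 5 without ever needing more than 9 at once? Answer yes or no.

no

Total mover-days = 49; over 5 days the average is 49/5 > 9, so some day must exceed 9.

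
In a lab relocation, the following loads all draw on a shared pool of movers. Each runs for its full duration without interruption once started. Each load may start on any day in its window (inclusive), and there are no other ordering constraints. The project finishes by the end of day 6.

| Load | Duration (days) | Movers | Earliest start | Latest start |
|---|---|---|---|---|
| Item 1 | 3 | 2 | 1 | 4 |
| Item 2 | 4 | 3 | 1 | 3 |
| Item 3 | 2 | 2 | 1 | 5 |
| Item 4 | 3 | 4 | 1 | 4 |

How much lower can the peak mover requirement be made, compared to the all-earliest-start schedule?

Early-start peak: d1:11  d2:11  d3:9  d4:3  d5:0  d6:0 ⇒ 11.
Leveled (Item 1@1, Item 2@1, Item 3@1, Item 4@4): d1:7  d2:7  d3:5  d4:7  d5:4  d6:4 ⇒ 7.
Reduction 11 − 7 = 4.

4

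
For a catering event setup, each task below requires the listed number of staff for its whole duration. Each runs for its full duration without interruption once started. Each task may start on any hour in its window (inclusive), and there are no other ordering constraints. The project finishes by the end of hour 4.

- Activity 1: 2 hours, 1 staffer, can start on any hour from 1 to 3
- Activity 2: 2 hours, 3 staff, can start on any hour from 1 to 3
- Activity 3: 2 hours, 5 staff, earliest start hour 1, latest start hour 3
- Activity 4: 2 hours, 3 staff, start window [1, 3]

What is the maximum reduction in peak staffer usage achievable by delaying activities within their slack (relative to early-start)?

Early-start peak: h1:12  h2:12  h3:0  h4:0 ⇒ 12.
Leveled (Activity 1@1, Activity 2@3, Activity 3@1, Activity 4@3): h1:6  h2:6  h3:6  h4:6 ⇒ 6.
Reduction 12 − 6 = 6.

6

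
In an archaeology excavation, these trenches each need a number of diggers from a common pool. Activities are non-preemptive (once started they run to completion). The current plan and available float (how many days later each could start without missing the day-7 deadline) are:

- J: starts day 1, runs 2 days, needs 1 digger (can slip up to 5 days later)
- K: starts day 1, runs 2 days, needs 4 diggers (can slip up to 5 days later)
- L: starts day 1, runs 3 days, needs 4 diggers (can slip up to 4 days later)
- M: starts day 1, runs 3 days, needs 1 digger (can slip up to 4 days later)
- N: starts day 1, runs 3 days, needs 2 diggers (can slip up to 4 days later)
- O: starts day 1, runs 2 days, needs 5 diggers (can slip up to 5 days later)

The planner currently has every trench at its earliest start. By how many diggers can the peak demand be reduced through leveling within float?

11

Early-start peak: d1:17  d2:17  d3:7  d4:0  d5:0  d6:0  d7:0 ⇒ 17.
Leveled (J@1, K@1, L@5, M@1, N@5, O@3): d1:6  d2:6  d3:6  d4:5  d5:6  d6:6  d7:6 ⇒ 6.
Reduction 17 − 6 = 11.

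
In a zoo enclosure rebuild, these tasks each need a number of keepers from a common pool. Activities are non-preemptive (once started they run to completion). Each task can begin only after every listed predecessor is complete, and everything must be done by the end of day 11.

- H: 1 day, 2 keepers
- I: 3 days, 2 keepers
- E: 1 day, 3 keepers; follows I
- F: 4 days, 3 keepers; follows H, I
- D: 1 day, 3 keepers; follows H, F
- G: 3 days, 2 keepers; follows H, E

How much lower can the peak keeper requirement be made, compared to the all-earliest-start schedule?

Early-start peak: d1:4  d2:2  d3:2  d4:6  d5:5  d6:5  d7:5  d8:3  d9:0  d10:0  d11:0 ⇒ 6.
Leveled (H@1, I@1, E@4, F@5, D@9, G@5): d1:4  d2:2  d3:2  d4:3  d5:5  d6:5  d7:5  d8:3  d9:3  d10:0  d11:0 ⇒ 5.
Reduction 6 − 5 = 1.

1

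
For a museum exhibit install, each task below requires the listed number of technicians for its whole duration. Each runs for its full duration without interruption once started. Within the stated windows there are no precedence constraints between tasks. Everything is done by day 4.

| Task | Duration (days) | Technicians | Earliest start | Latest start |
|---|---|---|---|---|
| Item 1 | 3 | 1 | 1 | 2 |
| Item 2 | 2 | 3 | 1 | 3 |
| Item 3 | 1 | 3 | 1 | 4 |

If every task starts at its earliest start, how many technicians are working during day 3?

At early start, day 3 has: Item 1.
Demand: 1 = 1.

1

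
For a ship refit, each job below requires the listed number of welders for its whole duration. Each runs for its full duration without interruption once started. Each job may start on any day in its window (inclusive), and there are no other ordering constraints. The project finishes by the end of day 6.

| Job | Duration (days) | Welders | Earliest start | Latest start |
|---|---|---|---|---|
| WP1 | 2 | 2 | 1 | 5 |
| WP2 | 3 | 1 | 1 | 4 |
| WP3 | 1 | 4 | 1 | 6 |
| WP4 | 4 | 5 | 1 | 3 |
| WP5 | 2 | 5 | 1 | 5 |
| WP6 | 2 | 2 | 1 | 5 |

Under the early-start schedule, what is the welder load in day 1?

19

At early start, day 1 has: WP1, WP2, WP3, WP4, WP5, WP6.
Demand: 2 + 1 + 4 + 5 + 5 + 2 = 19.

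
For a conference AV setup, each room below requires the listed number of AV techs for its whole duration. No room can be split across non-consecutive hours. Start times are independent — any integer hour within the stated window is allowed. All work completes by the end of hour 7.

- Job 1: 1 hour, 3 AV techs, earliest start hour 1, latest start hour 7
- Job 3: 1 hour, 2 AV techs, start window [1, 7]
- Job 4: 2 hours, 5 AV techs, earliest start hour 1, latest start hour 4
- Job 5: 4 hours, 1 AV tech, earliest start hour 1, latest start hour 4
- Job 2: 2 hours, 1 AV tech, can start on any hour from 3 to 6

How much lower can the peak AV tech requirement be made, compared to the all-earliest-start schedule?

Early-start peak: h1:11  h2:6  h3:2  h4:2  h5:0  h6:0  h7:0 ⇒ 11.
Leveled (Job 1@1, Job 3@1, Job 4@2, Job 5@4, Job 2@4): h1:5  h2:5  h3:5  h4:2  h5:2  h6:1  h7:1 ⇒ 5.
Reduction 11 − 5 = 6.

6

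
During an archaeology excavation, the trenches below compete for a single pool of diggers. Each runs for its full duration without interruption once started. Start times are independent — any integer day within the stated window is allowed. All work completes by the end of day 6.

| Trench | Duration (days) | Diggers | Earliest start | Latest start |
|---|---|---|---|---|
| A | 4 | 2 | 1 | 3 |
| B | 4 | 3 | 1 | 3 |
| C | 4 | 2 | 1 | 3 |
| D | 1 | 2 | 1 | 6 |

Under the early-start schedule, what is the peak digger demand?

Early-start schedule: A@1, B@1, C@1, D@1.
Load per day: day 1: 9, day 2: 7, day 3: 7, day 4: 7, day 5: 0, day 6: 0.
Peak is 9.

9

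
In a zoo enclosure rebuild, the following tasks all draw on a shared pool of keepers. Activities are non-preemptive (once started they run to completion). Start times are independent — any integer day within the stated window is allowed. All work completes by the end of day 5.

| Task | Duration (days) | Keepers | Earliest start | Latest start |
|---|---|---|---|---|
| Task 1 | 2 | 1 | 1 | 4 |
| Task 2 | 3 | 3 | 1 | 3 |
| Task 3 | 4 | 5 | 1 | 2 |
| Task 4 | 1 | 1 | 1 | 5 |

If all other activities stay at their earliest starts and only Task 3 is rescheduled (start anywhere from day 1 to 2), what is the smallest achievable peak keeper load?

Task 3@1: d1:10  d2:9  d3:8  d4:5  d5:0 → peak 10
Task 3@2: d1:5  d2:9  d3:8  d4:5  d5:5 → peak 9
Best is Task 3@2, peak 9.

9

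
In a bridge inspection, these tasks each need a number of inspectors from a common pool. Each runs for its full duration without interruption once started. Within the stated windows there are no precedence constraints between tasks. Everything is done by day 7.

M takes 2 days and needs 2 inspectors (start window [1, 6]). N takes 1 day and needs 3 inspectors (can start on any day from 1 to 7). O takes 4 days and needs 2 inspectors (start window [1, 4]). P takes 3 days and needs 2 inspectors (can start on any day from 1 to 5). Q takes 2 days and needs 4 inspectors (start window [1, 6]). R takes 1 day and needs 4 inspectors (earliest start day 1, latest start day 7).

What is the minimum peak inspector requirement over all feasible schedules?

6

Early-start (M@1, N@1, O@1, P@1, Q@1, R@1) gives peak 17: d1:17  d2:10  d3:4  d4:2  d5:0  d6:0  d7:0.
Shift O→2, P→2, Q→5, R→7.
Schedule M@1, N@1, O@2, P@2, Q@5, R@7: d1:5  d2:6  d3:4  d4:4  d5:6  d6:4  d7:4 — peak 6.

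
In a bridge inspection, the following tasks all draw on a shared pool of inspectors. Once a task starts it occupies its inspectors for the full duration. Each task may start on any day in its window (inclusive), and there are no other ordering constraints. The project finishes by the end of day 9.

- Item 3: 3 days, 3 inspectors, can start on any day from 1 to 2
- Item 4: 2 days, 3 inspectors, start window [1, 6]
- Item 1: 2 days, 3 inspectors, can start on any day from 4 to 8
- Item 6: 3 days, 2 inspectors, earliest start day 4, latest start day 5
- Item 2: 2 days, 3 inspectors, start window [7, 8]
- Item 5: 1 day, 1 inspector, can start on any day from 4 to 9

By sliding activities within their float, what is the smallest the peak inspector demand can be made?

5

Early-start (Item 3@1, Item 4@1, Item 1@4, Item 6@4, Item 2@7, Item 5@4) gives peak 6: d1:6  d2:6  d3:3  d4:6  d5:5  d6:2  d7:3  d8:3  d9:0.
Shift Item 4→4, Item 1→6, Item 2→8, Item 5→7.
Schedule Item 3@1, Item 4@4, Item 1@6, Item 6@4, Item 2@8, Item 5@7: d1:3  d2:3  d3:3  d4:5  d5:5  d6:5  d7:4  d8:3  d9:3 — peak 5.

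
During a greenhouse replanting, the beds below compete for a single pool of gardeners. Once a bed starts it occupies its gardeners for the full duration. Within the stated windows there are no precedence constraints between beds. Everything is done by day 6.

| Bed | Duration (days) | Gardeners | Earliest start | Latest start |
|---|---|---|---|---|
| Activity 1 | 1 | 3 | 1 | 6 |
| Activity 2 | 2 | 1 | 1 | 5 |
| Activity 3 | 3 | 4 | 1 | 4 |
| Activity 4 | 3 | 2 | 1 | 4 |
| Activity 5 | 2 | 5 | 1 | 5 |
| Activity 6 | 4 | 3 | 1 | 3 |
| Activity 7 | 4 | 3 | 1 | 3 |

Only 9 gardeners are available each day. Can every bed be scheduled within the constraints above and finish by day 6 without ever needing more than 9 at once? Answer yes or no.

Total gardener-days = 57; over 6 days the average is 57/6 > 9, so some day must exceed 9.

no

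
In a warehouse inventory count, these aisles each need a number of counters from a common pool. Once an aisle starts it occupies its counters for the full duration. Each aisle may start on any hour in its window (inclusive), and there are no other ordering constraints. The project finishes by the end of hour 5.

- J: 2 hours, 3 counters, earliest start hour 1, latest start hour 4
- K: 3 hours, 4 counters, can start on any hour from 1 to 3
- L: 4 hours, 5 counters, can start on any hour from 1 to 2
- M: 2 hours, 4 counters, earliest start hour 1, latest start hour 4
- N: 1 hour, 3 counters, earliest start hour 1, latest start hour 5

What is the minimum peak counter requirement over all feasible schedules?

12

Early-start (J@1, K@1, L@1, M@1, N@1) gives peak 19: h1:19  h2:16  h3:9  h4:5  h5:0.
Shift M→4, N→3.
Schedule J@1, K@1, L@1, M@4, N@3: h1:12  h2:12  h3:12  h4:9  h5:4 — peak 12.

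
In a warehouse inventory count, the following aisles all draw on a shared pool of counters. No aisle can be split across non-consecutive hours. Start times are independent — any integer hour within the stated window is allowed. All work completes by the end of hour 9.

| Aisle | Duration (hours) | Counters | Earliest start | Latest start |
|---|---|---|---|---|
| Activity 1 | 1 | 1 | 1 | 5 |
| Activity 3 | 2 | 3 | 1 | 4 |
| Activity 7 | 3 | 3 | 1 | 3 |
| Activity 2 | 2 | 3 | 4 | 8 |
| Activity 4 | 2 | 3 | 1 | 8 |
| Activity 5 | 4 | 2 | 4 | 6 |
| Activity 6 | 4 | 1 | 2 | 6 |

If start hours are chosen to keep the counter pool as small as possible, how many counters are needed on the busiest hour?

5

Early-start (Activity 1@1, Activity 3@1, Activity 7@1, Activity 2@4, Activity 4@1, Activity 5@4, Activity 6@2) gives peak 10: h1:10  h2:10  h3:4  h4:6  h5:6  h6:2  h7:2  h8:0  h9:0.
Shift Activity 7→3, Activity 2→6, Activity 4→8, Activity 5→6.
Schedule Activity 1@1, Activity 3@1, Activity 7@3, Activity 2@6, Activity 4@8, Activity 5@6, Activity 6@2: h1:4  h2:4  h3:4  h4:4  h5:4  h6:5  h7:5  h8:5  h9:5 — peak 5.
Total counter-hours = 40 over 9 hours ⇒ peak ≥ ⌈40/9⌉ = 5, so 5 is optimal.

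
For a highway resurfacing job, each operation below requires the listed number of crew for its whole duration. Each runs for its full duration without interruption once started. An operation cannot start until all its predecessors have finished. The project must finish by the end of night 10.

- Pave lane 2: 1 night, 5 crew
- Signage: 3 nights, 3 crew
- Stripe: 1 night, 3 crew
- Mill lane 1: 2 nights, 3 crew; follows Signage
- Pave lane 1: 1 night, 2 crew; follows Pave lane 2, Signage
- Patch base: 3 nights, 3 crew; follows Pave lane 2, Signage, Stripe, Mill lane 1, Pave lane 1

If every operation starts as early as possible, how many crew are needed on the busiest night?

Early-start schedule: Pave lane 2@1, Signage@1, Stripe@1, Mill lane 1@4, Pave lane 1@4, Patch base@6.
Load per night: night 1: 11, night 2: 3, night 3: 3, night 4: 5, night 5: 3, night 6: 3, night 7: 3, night 8: 3, night 9: 0, night 10: 0.
Peak is 11.

11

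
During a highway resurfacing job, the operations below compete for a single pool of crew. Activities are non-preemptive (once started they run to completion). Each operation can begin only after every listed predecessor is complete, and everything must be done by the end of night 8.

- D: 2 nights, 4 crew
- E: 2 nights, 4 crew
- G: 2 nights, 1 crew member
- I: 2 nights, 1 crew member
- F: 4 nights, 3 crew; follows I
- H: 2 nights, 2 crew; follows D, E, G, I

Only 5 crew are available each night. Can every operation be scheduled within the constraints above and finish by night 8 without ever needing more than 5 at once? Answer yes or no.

Schedule D@1, E@3, G@1, I@3, F@5, H@5: n1:5  n2:5  n3:5  n4:5  n5:5  n6:5  n7:3  n8:3 — peak 5 ≤ 5.

yes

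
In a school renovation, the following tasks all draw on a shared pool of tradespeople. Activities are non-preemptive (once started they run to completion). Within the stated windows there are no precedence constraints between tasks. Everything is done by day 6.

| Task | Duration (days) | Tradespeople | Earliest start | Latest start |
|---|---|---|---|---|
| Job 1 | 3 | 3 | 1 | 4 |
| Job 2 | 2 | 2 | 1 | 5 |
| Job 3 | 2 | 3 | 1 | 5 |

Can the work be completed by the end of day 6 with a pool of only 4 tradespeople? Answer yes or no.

no

The minimum achievable peak is 5; 4 < 5, so no feasible schedule stays within the cap.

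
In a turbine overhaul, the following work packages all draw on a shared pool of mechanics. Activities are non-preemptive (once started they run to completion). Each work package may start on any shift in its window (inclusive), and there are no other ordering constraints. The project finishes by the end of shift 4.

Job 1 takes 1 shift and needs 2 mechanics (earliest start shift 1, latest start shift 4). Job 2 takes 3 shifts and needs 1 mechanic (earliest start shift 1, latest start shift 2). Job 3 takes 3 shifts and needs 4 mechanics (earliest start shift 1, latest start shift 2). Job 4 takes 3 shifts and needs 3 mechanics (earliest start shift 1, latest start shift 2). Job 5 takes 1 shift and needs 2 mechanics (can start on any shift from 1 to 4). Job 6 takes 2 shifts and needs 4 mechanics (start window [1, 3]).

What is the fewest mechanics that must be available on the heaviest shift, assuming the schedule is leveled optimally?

12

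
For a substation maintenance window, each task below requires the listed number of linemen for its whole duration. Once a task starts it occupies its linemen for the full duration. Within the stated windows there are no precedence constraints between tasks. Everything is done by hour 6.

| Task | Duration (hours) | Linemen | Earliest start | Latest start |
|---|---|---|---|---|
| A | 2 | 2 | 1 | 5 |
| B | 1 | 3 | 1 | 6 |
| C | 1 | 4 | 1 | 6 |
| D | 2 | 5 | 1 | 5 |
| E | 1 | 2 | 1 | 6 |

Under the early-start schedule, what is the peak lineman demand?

Early-start schedule: A@1, B@1, C@1, D@1, E@1.
Load per hour: hour 1: 16, hour 2: 7, hour 3: 0, hour 4: 0, hour 5: 0, hour 6: 0.
Peak is 16.

16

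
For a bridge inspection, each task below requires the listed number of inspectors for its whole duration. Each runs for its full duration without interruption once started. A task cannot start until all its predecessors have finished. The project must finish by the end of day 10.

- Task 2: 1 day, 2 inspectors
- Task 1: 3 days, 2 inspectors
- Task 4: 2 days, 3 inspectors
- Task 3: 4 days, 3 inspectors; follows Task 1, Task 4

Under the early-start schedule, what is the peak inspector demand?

7

Early-start schedule: Task 2@1, Task 1@1, Task 4@1, Task 3@4.
Load per day: day 1: 7, day 2: 5, day 3: 2, day 4: 3, day 5: 3, day 6: 3, day 7: 3, day 8: 0, day 9: 0, day 10: 0.
Peak is 7.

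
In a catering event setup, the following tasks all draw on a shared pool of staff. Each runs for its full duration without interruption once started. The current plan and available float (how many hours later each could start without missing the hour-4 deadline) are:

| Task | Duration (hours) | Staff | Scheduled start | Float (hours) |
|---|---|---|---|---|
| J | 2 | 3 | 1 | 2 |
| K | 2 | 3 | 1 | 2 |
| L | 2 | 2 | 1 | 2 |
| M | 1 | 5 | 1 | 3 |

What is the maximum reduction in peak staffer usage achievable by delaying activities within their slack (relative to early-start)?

6

Early-start peak: h1:13  h2:8  h3:0  h4:0 ⇒ 13.
Leveled (J@1, K@1, L@3, M@3): h1:6  h2:6  h3:7  h4:2 ⇒ 7.
Reduction 13 − 7 = 6.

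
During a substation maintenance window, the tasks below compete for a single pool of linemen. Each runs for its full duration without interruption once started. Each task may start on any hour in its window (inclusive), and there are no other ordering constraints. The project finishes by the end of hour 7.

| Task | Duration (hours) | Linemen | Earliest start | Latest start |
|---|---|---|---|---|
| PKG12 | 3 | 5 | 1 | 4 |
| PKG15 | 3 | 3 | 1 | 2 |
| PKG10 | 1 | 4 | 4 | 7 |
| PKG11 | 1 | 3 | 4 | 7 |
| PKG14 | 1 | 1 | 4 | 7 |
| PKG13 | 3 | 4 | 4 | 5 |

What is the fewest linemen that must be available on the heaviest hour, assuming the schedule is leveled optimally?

Early-start (PKG12@1, PKG15@1, PKG10@4, PKG11@4, PKG14@4, PKG13@4) gives peak 12: h1:8  h2:8  h3:8  h4:12  h5:4  h6:4  h7:0.
Shift PKG13→5.
Schedule PKG12@1, PKG15@1, PKG10@4, PKG11@4, PKG14@4, PKG13@5: h1:8  h2:8  h3:8  h4:8  h5:4  h6:4  h7:4 — peak 8.

8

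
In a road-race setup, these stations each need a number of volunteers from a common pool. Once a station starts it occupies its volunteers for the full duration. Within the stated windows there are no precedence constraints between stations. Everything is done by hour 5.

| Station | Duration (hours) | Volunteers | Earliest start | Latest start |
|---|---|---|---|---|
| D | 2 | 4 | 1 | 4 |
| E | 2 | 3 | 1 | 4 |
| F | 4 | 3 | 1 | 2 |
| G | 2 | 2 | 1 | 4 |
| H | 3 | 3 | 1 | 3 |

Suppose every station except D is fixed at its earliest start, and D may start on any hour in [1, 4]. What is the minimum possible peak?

11

D@1: h1:15  h2:15  h3:6  h4:3  h5:0 → peak 15
D@2: h1:11  h2:15  h3:10  h4:3  h5:0 → peak 15
D@3: h1:11  h2:11  h3:10  h4:7  h5:0 → peak 11
D@4: h1:11  h2:11  h3:6  h4:7  h5:4 → peak 11
Best is D@3, peak 11.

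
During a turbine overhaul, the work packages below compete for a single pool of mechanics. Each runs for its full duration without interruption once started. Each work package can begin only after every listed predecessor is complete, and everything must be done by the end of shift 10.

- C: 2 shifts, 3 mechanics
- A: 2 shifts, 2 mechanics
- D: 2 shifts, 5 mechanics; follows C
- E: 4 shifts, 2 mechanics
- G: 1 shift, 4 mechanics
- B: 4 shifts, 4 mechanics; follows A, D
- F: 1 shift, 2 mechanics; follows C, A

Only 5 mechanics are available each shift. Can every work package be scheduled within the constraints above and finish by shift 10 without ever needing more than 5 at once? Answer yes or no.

no

The minimum achievable peak is 6; 5 < 6, so no feasible schedule stays within the cap.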